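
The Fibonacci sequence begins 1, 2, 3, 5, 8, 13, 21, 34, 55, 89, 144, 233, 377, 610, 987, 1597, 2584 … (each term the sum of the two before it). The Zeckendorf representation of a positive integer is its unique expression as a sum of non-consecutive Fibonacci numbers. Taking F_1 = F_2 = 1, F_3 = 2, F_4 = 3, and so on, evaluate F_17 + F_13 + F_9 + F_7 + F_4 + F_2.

F_17 + F_13 + F_9 + F_7 + F_4 + F_2 = 1597 + 233 + 34 + 13 + 3 + 1 = 1881.

1881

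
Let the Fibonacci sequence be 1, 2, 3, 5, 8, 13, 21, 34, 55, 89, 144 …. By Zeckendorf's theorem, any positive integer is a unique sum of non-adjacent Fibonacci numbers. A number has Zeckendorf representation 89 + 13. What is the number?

89 + 13 = 102.

102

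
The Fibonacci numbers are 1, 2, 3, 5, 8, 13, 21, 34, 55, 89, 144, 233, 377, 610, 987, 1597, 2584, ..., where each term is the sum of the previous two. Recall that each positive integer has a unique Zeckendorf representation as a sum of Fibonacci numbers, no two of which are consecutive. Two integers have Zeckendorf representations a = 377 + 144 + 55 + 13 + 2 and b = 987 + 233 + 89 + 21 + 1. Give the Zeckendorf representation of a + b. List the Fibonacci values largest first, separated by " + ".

The two numbers are 591 and 1331, so their sum is 1922.
Greedily peel off the largest Fibonacci term at each step:
1922 − 1597 = 325
325 − 233 = 92
92 − 89 = 3
3 − 3 = 0

1597 + 233 + 89 + 3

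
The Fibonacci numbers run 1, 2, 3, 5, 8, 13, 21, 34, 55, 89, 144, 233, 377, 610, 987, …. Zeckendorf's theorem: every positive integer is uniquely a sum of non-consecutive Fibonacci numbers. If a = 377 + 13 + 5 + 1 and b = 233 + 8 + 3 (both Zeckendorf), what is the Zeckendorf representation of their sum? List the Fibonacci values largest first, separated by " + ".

610 + 21 + 8 + 1

The two numbers are 396 and 244, so their sum is 640.
640 − 610 = 30
30 − 21 = 9
9 − 8 = 1
1 − 1 = 0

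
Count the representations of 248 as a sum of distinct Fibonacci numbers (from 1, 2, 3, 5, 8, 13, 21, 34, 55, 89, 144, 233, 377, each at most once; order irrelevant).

248 = 233+13+2 = 233+8+5+2 = 144+89+13+2 = 144+89+8+5+2 = 144+55+34+13+2 = … (2 more), for 7 in all.

7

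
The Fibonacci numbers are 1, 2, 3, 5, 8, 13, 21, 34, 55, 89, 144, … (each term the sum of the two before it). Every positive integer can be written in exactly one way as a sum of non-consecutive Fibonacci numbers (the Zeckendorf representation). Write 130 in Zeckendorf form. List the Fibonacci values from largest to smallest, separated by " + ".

89 + 34 + 5 + 2

take 89 (≤ 130); 130 − 89 = 41
take 34 (≤ 41); 41 − 34 = 7
take 5 (≤ 7); 7 − 5 = 2
take 2 (≤ 2); 2 − 2 = 0
So 130 = 89 + 34 + 5 + 2, with no two terms consecutive in the sequence.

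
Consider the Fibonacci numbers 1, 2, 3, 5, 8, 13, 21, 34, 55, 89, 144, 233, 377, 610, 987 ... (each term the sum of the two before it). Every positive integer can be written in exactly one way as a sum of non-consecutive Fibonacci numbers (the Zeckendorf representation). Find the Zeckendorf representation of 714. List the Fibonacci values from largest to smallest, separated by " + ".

714: greatest Fibonacci not exceeding it is 610, leaving 104
104: greatest Fibonacci not exceeding it is 89, leaving 15
15: greatest Fibonacci not exceeding it is 13, leaving 2
2: greatest Fibonacci not exceeding it is 2, leaving 0
So 714 = 610 + 89 + 13 + 2, with no two terms consecutive in the sequence.

610 + 89 + 13 + 2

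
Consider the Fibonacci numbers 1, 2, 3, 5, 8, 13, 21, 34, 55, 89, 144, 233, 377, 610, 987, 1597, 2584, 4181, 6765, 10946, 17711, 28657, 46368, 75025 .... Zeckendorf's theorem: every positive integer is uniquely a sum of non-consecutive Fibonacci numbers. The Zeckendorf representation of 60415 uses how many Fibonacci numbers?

Greedy algorithm:
subtract 46368 from 60415: 14047 remains
subtract 10946 from 14047: 3101 remains
subtract 2584 from 3101: 517 remains
subtract 377 from 517: 140 remains
subtract 89 from 140: 51 remains
subtract 34 from 51: 17 remains
subtract 13 from 17: 4 remains
subtract 3 from 4: 1 remains
subtract 1 from 1: 0 remains
60415 = 46368 + 10946 + 2584 + 377 + 89 + 34 + 13 + 3 + 1, which has 9 terms.

9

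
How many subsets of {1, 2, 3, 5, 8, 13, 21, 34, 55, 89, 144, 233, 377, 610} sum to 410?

3

Starting from the Zeckendorf form and repeatedly splitting a term F_k into F_{k−1} + F_{k−2} (when neither is already used) reaches every representation.
410 = 377+21+8+3+1 = 233+144+21+8+3+1 = 233+89+55+21+8+3+1 — 3 representations.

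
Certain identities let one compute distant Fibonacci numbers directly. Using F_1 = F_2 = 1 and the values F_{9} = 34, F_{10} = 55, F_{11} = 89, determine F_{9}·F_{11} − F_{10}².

1

34·89 − 55² = 3026 − 3025 = 1. (Cassini's identity: F_{k−1}F_{k+1} − F_k² = (−1)^k.)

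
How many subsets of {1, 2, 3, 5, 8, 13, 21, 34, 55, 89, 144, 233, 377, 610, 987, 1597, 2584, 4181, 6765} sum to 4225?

22

4225 = 4181+34+8+2 = 4181+34+5+3+2 = 4181+21+13+8+2 = 2584+1597+34+8+2 = 4181+21+13+5+3+2 = … (17 more), for 22 in all.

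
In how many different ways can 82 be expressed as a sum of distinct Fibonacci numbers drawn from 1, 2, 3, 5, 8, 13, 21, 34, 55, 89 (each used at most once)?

6

Each representation comes from the Zeckendorf form by replacing some F_k with F_{k−1} + F_{k−2} where possible.
82 = 55+21+5+1 = 55+21+3+2+1 = 55+13+8+5+1 = 55+13+8+3+2+1 = … (2 more), for 6 in all.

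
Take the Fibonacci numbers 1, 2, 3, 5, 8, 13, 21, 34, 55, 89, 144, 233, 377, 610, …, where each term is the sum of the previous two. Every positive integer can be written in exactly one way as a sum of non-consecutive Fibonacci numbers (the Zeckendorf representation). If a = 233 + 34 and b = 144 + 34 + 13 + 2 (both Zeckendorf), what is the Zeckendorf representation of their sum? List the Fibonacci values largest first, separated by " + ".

The two numbers are 267 and 193, so their sum is 460.
largest Fibonacci ≤ 460 is 377; 460 − 377 = 83
largest Fibonacci ≤ 83 is 55; 83 − 55 = 28
largest Fibonacci ≤ 28 is 21; 28 − 21 = 7
largest Fibonacci ≤ 7 is 5; 7 − 5 = 2
largest Fibonacci ≤ 2 is 2; 2 − 2 = 0

377 + 55 + 21 + 5 + 2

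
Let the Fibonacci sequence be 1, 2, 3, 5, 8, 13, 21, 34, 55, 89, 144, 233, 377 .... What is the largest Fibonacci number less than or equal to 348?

233 ≤ 348 < 377, so the largest Fibonacci number not exceeding 348 is 233.

233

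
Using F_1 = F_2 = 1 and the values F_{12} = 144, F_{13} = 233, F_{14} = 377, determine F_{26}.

By the addition formula F_{m+n} = F_m F_{n+1} + F_{m−1} F_n with m=14, n=12: F_{26} = 377·233 + 233·144 = 87841 + 33552 = 121393.

121393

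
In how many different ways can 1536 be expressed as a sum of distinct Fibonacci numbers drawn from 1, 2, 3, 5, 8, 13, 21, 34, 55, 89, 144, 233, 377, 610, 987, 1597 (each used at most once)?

11

Each representation comes from the Zeckendorf form by replacing some F_k with F_{k−1} + F_{k−2} where possible.
1536 = 987+377+144+21+5+2 = 987+377+144+13+8+5+2 = 987+377+89+55+21+5+2 = 987+377+89+55+13+8+5+2 = … (7 more), for 11 in all.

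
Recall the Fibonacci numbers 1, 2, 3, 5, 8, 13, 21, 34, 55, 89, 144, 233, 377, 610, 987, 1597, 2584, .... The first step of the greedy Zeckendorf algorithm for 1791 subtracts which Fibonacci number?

1597 ≤ 1791 < 2584, so the largest Fibonacci number not exceeding 1791 is 1597.

1597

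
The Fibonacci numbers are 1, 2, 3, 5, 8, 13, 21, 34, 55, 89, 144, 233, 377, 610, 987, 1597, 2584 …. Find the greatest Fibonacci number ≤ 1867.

1597 ≤ 1867 < 2584, so the largest Fibonacci number not exceeding 1867 is 1597.

1597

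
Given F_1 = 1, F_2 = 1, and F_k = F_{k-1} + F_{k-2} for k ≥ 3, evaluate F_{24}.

Iterating the recurrence up to F_{19} = 4181 and F_{18} = 2584:
F_{20} = F_{19} + F_{18} = 4181 + 2584 = 6765
F_{21} = F_{20} + F_{19} = 6765 + 4181 = 10946
F_{22} = F_{21} + F_{20} = 10946 + 6765 = 17711
F_{23} = F_{22} + F_{21} = 17711 + 10946 = 28657
F_{24} = F_{23} + F_{22} = 28657 + 17711 = 46368

46368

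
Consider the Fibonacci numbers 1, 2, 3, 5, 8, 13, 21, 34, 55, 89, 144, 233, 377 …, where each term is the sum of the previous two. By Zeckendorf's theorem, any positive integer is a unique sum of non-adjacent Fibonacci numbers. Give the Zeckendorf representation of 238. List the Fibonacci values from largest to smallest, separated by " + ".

233 + 5

largest Fibonacci ≤ 238 is 233; 238 − 233 = 5
largest Fibonacci ≤ 5 is 5; 5 − 5 = 0
So 238 = 233 + 5, with no two terms consecutive in the sequence.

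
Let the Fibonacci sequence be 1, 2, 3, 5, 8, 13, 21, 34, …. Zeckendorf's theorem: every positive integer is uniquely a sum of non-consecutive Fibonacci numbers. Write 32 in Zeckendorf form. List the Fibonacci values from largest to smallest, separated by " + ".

Greedily peel off the largest Fibonacci term at each step:
take 21 (≤ 32); 32 − 21 = 11
take 8 (≤ 11); 11 − 8 = 3
take 3 (≤ 3); 3 − 3 = 0
So 32 = 21 + 8 + 3, with no two terms consecutive in the sequence.

21 + 8 + 3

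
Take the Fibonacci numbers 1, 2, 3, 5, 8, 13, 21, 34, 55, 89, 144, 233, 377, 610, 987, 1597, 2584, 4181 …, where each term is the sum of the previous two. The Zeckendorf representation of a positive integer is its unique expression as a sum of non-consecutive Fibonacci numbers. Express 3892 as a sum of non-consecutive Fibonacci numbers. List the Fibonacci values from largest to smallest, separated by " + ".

2584 + 987 + 233 + 55 + 21 + 8 + 3 + 1

2584 ≤ 3892 < 4181, so take 2584; remainder 1308
987 ≤ 1308 < 1597, so take 987; remainder 321
233 ≤ 321 < 377, so take 233; remainder 88
55 ≤ 88 < 89, so take 55; remainder 33
21 ≤ 33 < 34, so take 21; remainder 12
8 ≤ 12 < 13, so take 8; remainder 4
3 ≤ 4 < 5, so take 3; remainder 1
1 ≤ 1 < 2, so take 1; remainder 0
So 3892 = 2584 + 987 + 233 + 55 + 21 + 8 + 3 + 1, with no two terms consecutive in the sequence.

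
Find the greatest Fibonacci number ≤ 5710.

4181

4181 ≤ 5710 < 6765, so the largest Fibonacci number not exceeding 5710 is 4181.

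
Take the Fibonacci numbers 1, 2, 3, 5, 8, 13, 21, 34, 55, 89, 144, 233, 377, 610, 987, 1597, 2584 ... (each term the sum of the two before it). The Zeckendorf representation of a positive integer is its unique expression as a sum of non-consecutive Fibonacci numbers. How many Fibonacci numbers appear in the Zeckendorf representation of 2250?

5

Greedy algorithm:
take 1597 (≤ 2250); 2250 − 1597 = 653
take 610 (≤ 653); 653 − 610 = 43
take 34 (≤ 43); 43 − 34 = 9
take 8 (≤ 9); 9 − 8 = 1
take 1 (≤ 1); 1 − 1 = 0
2250 = 1597 + 610 + 34 + 8 + 1, which has 5 terms.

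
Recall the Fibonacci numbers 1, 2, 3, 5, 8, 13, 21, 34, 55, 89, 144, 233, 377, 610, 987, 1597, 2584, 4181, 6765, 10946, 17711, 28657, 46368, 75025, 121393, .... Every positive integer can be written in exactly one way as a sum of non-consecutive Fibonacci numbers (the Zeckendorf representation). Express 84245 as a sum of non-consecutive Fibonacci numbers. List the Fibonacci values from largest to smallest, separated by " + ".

75025 ≤ 84245 < 121393, so take 75025; remainder 9220
6765 ≤ 9220 < 10946, so take 6765; remainder 2455
1597 ≤ 2455 < 2584, so take 1597; remainder 858
610 ≤ 858 < 987, so take 610; remainder 248
233 ≤ 248 < 377, so take 233; remainder 15
13 ≤ 15 < 21, so take 13; remainder 2
2 ≤ 2 < 3, so take 2; remainder 0
So 84245 = 75025 + 6765 + 1597 + 610 + 233 + 13 + 2, with no two terms consecutive in the sequence.

75025 + 6765 + 1597 + 610 + 233 + 13 + 2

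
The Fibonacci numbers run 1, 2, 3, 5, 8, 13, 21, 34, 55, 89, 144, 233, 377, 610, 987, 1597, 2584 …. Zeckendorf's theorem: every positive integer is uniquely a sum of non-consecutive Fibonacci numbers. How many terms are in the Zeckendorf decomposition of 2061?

6

Greedily peel off the largest Fibonacci term at each step:
1597 ≤ 2061 < 2584, so take 1597; remainder 464
377 ≤ 464 < 610, so take 377; remainder 87
55 ≤ 87 < 89, so take 55; remainder 32
21 ≤ 32 < 34, so take 21; remainder 11
8 ≤ 11 < 13, so take 8; remainder 3
3 ≤ 3 < 5, so take 3; remainder 0
2061 = 1597 + 377 + 55 + 21 + 8 + 3, which has 6 terms.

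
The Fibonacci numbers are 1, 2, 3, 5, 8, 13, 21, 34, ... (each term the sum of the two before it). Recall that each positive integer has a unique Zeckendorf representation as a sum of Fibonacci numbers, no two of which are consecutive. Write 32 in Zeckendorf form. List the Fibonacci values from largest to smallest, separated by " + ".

21 + 8 + 3

subtract 21 from 32: 11 remains
subtract 8 from 11: 3 remains
subtract 3 from 3: 0 remains
So 32 = 21 + 8 + 3, with no two terms consecutive in the sequence.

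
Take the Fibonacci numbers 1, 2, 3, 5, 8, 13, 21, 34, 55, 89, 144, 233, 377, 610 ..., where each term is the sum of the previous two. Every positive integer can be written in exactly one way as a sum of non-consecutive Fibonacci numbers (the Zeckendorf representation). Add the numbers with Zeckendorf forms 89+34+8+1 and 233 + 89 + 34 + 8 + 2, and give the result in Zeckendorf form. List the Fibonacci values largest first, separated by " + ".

The two numbers are 132 and 366, so their sum is 498.
498: greatest Fibonacci not exceeding it is 377, leaving 121
121: greatest Fibonacci not exceeding it is 89, leaving 32
32: greatest Fibonacci not exceeding it is 21, leaving 11
11: greatest Fibonacci not exceeding it is 8, leaving 3
3: greatest Fibonacci not exceeding it is 3, leaving 0

377 + 89 + 21 + 8 + 3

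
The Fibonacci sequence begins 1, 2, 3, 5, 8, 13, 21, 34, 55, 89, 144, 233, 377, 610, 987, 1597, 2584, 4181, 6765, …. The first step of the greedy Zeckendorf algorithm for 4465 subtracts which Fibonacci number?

4181 ≤ 4465 < 6765, so the largest Fibonacci number not exceeding 4465 is 4181.

4181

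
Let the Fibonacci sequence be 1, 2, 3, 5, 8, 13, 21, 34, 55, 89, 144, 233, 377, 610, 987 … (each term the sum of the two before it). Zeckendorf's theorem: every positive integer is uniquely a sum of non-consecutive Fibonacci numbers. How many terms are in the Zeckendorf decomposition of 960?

6

Repeatedly subtract the largest Fibonacci number that fits:
610 ≤ 960 < 987, so take 610; remainder 350
233 ≤ 350 < 377, so take 233; remainder 117
89 ≤ 117 < 144, so take 89; remainder 28
21 ≤ 28 < 34, so take 21; remainder 7
5 ≤ 7 < 8, so take 5; remainder 2
2 ≤ 2 < 3, so take 2; remainder 0
960 = 610 + 233 + 89 + 21 + 5 + 2, which has 6 terms.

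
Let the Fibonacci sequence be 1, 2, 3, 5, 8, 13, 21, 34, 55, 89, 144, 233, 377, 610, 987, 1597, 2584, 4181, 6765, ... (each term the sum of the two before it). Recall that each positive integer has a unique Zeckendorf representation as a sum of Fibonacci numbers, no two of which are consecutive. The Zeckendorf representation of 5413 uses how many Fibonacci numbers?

Greedily peel off the largest Fibonacci term at each step:
4181 ≤ 5413 < 6765, so take 4181; remainder 1232
987 ≤ 1232 < 1597, so take 987; remainder 245
233 ≤ 245 < 377, so take 233; remainder 12
8 ≤ 12 < 13, so take 8; remainder 4
3 ≤ 4 < 5, so take 3; remainder 1
1 ≤ 1 < 2, so take 1; remainder 0
5413 = 4181 + 987 + 233 + 8 + 3 + 1, which has 6 terms.

6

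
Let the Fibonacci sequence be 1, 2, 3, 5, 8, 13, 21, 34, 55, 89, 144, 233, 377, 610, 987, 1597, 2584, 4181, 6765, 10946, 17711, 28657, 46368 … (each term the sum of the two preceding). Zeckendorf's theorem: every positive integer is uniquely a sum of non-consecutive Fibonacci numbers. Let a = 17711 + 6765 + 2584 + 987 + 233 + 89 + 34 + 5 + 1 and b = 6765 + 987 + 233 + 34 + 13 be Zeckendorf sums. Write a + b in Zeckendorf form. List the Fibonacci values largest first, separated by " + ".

The two numbers are 28409 and 8032, so their sum is 36441.
Greedy algorithm:
36441 − 28657 = 7784
7784 − 6765 = 1019
1019 − 987 = 32
32 − 21 = 11
11 − 8 = 3
3 − 3 = 0

28657 + 6765 + 987 + 21 + 8 + 3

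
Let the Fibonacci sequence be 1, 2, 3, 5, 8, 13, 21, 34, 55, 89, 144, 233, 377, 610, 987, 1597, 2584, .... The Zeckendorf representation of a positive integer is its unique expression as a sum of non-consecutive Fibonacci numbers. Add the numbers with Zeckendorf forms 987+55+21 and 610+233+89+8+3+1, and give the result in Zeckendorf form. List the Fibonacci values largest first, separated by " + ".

The two numbers are 1063 and 944, so their sum is 2007.
take 1597 (≤ 2007); 2007 − 1597 = 410
take 377 (≤ 410); 410 − 377 = 33
take 21 (≤ 33); 33 − 21 = 12
take 8 (≤ 12); 12 − 8 = 4
take 3 (≤ 4); 4 − 3 = 1
take 1 (≤ 1); 1 − 1 = 0

1597 + 377 + 21 + 8 + 3 + 1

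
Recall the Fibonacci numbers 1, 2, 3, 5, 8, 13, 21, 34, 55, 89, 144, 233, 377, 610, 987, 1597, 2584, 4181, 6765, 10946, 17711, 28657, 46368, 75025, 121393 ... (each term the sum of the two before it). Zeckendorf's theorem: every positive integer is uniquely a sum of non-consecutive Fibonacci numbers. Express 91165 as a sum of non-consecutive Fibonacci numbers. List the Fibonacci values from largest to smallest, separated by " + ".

75025 + 10946 + 4181 + 987 + 21 + 5

Repeatedly subtract the largest Fibonacci number that fits:
subtract 75025 from 91165: 16140 remains
subtract 10946 from 16140: 5194 remains
subtract 4181 from 5194: 1013 remains
subtract 987 from 1013: 26 remains
subtract 21 from 26: 5 remains
subtract 5 from 5: 0 remains
So 91165 = 75025 + 10946 + 4181 + 987 + 21 + 5, with no two terms consecutive in the sequence.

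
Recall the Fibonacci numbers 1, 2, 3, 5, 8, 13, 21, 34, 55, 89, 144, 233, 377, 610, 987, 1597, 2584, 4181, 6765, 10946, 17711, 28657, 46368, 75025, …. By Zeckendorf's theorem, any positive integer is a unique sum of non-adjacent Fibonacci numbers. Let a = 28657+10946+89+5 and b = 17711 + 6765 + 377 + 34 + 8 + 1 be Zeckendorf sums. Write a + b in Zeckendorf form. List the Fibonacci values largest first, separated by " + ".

The two numbers are 39697 and 24896, so their sum is 64593.
46368 ≤ 64593 < 75025, so take 46368; remainder 18225
17711 ≤ 18225 < 28657, so take 17711; remainder 514
377 ≤ 514 < 610, so take 377; remainder 137
89 ≤ 137 < 144, so take 89; remainder 48
34 ≤ 48 < 55, so take 34; remainder 14
13 ≤ 14 < 21, so take 13; remainder 1
1 ≤ 1 < 2, so take 1; remainder 0

46368 + 17711 + 377 + 89 + 34 + 13 + 1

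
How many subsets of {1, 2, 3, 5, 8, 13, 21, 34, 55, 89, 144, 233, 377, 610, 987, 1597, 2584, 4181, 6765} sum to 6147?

6147 = 4181+1597+233+89+34+13 = 4181+1597+233+89+34+8+5 = 4181+987+610+233+89+34+13 = 4181+1597+233+89+34+8+3+2 = 4181+1597+233+89+21+13+8+5 = … (26 more), for 31 in all.

31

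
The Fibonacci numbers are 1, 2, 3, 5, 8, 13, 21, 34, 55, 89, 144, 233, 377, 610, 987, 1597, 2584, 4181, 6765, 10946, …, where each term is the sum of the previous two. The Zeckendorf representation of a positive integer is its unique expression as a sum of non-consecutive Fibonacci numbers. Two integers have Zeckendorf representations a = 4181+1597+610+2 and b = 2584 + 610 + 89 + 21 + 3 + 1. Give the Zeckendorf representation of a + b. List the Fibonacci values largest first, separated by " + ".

The two numbers are 6390 and 3308, so their sum is 9698.
9698 − 6765 = 2933
2933 − 2584 = 349
349 − 233 = 116
116 − 89 = 27
27 − 21 = 6
6 − 5 = 1
1 − 1 = 0

6765 + 2584 + 233 + 89 + 21 + 5 + 1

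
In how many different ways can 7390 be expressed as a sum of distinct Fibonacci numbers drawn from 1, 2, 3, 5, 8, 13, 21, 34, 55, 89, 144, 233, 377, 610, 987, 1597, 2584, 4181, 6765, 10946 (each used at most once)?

Each representation comes from the Zeckendorf form by replacing some F_k with F_{k−1} + F_{k−2} where possible.
7390 = 6765+610+13+2 = 6765+610+8+5+2 = 6765+377+233+13+2 = 4181+2584+610+13+2 = 6765+377+233+8+5+2 = … (22 more), for 27 in all.

27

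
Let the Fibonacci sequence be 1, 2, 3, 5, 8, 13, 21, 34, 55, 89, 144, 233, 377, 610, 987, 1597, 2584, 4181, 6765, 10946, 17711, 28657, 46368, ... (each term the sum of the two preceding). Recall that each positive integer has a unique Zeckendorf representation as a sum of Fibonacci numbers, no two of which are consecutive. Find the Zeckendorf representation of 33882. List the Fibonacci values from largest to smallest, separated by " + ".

28657 + 4181 + 987 + 55 + 2

33882 − 28657 = 5225
5225 − 4181 = 1044
1044 − 987 = 57
57 − 55 = 2
2 − 2 = 0
So 33882 = 28657 + 4181 + 987 + 55 + 2, with no two terms consecutive in the sequence.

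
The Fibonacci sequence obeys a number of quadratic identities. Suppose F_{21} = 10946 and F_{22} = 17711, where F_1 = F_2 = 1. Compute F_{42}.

By the doubling identity F_{2k} = F_k(2F_{k+1} − F_k): F_{42} = 10946·(2·17711 − 10946) = 10946·24476 = 267914296.

267914296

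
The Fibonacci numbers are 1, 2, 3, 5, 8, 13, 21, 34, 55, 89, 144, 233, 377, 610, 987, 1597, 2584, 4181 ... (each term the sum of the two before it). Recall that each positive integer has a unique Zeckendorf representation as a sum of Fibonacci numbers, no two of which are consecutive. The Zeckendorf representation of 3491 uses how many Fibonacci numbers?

6

2584 ≤ 3491 < 4181, so take 2584; remainder 907
610 ≤ 907 < 987, so take 610; remainder 297
233 ≤ 297 < 377, so take 233; remainder 64
55 ≤ 64 < 89, so take 55; remainder 9
8 ≤ 9 < 13, so take 8; remainder 1
1 ≤ 1 < 2, so take 1; remainder 0
3491 = 2584 + 610 + 233 + 55 + 8 + 1, which has 6 terms.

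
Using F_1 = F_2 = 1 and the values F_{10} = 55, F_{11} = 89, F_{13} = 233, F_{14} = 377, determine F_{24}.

By the addition formula F_{m+n} = F_m F_{n+1} + F_{m−1} F_n with m=11, n=13: F_{24} = 89·377 + 55·233 = 33553 + 12815 = 46368.

46368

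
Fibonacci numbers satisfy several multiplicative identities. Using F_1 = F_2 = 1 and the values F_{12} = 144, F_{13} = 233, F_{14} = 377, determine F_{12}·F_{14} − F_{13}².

144·377 − 233² = 54288 − 54289 = -1. (Cassini's identity: F_{k−1}F_{k+1} − F_k² = (−1)^k.)

-1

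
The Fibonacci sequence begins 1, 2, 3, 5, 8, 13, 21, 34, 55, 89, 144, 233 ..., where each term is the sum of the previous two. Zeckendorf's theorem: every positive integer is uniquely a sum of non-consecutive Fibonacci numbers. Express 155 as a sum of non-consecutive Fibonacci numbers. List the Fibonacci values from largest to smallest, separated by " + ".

144 + 8 + 3

Repeatedly subtract the largest Fibonacci number that fits:
155 − 144 = 11
11 − 8 = 3
3 − 3 = 0
So 155 = 144 + 8 + 3, with no two terms consecutive in the sequence.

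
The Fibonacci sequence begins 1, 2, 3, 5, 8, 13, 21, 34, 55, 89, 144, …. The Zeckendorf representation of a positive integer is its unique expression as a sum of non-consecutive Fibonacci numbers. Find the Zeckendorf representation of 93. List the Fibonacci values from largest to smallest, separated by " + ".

89 + 3 + 1

take 89 (≤ 93); 93 − 89 = 4
take 3 (≤ 4); 4 − 3 = 1
take 1 (≤ 1); 1 − 1 = 0
So 93 = 89 + 3 + 1, with no two terms consecutive in the sequence.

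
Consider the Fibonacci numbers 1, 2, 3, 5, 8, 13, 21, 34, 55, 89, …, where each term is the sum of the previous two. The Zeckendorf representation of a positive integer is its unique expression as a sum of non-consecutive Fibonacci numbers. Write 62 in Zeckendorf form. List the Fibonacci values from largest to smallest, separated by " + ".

Greedy algorithm:
largest Fibonacci ≤ 62 is 55; 62 − 55 = 7
largest Fibonacci ≤ 7 is 5; 7 − 5 = 2
largest Fibonacci ≤ 2 is 2; 2 − 2 = 0
So 62 = 55 + 5 + 2, with no two terms consecutive in the sequence.

55 + 5 + 2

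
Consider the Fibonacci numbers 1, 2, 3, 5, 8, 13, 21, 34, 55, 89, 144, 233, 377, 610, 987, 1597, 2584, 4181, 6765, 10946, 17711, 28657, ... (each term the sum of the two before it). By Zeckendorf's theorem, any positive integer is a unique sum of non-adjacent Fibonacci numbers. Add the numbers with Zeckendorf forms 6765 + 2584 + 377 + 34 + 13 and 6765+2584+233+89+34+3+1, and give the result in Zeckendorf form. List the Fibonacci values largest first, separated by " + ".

The two numbers are 9773 and 9709, so their sum is 19482.
17711 ≤ 19482 < 28657, so take 17711; remainder 1771
1597 ≤ 1771 < 2584, so take 1597; remainder 174
144 ≤ 174 < 233, so take 144; remainder 30
21 ≤ 30 < 34, so take 21; remainder 9
8 ≤ 9 < 13, so take 8; remainder 1
1 ≤ 1 < 2, so take 1; remainder 0

17711 + 1597 + 144 + 21 + 8 + 1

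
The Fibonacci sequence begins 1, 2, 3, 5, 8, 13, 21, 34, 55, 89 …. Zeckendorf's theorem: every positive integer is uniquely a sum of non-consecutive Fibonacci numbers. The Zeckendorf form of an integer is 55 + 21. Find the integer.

55 + 21 = 76.

76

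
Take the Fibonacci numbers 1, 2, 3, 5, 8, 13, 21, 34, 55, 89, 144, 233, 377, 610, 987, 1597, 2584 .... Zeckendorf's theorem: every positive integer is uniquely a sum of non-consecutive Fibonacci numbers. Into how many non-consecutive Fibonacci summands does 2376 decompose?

6

take 1597 (≤ 2376); 2376 − 1597 = 779
take 610 (≤ 779); 779 − 610 = 169
take 144 (≤ 169); 169 − 144 = 25
take 21 (≤ 25); 25 − 21 = 4
take 3 (≤ 4); 4 − 3 = 1
take 1 (≤ 1); 1 − 1 = 0
2376 = 1597 + 610 + 144 + 21 + 3 + 1, which has 6 terms.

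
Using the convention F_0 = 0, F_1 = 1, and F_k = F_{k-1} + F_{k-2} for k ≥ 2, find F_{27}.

196418

Iterating the recurrence up to F_{21} = 10946 and F_{20} = 6765:
F_{22} = F_{21} + F_{20} = 10946 + 6765 = 17711
F_{23} = F_{22} + F_{21} = 17711 + 10946 = 28657
F_{24} = F_{23} + F_{22} = 28657 + 17711 = 46368
F_{25} = F_{24} + F_{23} = 46368 + 28657 = 75025
F_{26} = F_{25} + F_{24} = 75025 + 46368 = 121393
F_{27} = F_{26} + F_{25} = 121393 + 75025 = 196418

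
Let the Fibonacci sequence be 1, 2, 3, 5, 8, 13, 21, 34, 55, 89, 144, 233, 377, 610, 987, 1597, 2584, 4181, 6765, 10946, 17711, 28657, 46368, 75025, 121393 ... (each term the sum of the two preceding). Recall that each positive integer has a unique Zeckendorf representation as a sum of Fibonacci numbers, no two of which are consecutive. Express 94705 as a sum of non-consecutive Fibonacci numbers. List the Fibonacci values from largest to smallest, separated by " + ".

75025 + 17711 + 1597 + 233 + 89 + 34 + 13 + 3

94705 − 75025 = 19680
19680 − 17711 = 1969
1969 − 1597 = 372
372 − 233 = 139
139 − 89 = 50
50 − 34 = 16
16 − 13 = 3
3 − 3 = 0
So 94705 = 75025 + 17711 + 1597 + 233 + 89 + 34 + 13 + 3, with no two terms consecutive in the sequence.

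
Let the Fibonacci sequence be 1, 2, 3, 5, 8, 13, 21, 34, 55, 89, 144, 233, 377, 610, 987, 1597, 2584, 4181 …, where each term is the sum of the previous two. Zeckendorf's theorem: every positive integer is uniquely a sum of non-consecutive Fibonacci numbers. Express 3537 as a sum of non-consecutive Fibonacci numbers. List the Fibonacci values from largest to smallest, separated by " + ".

Greedily peel off the largest Fibonacci term at each step:
largest Fibonacci ≤ 3537 is 2584; 3537 − 2584 = 953
largest Fibonacci ≤ 953 is 610; 953 − 610 = 343
largest Fibonacci ≤ 343 is 233; 343 − 233 = 110
largest Fibonacci ≤ 110 is 89; 110 − 89 = 21
largest Fibonacci ≤ 21 is 21; 21 − 21 = 0
So 3537 = 2584 + 610 + 233 + 89 + 21, with no two terms consecutive in the sequence.

2584 + 610 + 233 + 89 + 21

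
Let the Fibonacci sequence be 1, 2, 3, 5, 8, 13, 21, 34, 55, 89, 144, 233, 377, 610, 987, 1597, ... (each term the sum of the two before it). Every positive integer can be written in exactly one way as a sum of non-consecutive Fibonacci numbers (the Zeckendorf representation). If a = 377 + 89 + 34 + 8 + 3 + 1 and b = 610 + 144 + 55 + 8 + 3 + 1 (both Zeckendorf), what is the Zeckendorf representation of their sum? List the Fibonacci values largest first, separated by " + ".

The two numbers are 512 and 821, so their sum is 1333.
Repeatedly subtract the largest Fibonacci number that fits:
largest Fibonacci ≤ 1333 is 987; 1333 − 987 = 346
largest Fibonacci ≤ 346 is 233; 346 − 233 = 113
largest Fibonacci ≤ 113 is 89; 113 − 89 = 24
largest Fibonacci ≤ 24 is 21; 24 − 21 = 3
largest Fibonacci ≤ 3 is 3; 3 − 3 = 0

987 + 233 + 89 + 21 + 3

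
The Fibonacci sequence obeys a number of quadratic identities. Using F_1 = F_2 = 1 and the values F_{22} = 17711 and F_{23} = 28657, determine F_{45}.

1134903170

By F_{2k+1} = F_k² + F_{k+1}²: F_{45} = 17711² + 28657² = 313679521 + 821223649 = 1134903170.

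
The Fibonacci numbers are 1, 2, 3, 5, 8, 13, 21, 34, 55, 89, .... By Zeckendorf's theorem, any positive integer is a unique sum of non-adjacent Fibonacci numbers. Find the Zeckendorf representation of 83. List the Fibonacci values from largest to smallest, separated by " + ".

55 + 21 + 5 + 2

Repeatedly subtract the largest Fibonacci number that fits:
take 55 (≤ 83); 83 − 55 = 28
take 21 (≤ 28); 28 − 21 = 7
take 5 (≤ 7); 7 − 5 = 2
take 2 (≤ 2); 2 − 2 = 0
So 83 = 55 + 21 + 5 + 2, with no two terms consecutive in the sequence.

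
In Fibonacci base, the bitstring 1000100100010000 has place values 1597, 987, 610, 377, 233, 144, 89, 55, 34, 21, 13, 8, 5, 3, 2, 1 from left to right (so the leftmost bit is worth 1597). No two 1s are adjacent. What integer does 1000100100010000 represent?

Summing the place values of the 1 bits: 1597 + 233 + 55 + 8 = 1893.

1893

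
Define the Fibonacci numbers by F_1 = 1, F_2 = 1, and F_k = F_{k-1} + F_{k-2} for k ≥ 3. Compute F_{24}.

46368

Iterating the recurrence up to F_{19} = 4181 and F_{18} = 2584:
F_{20} = F_{19} + F_{18} = 4181 + 2584 = 6765
F_{21} = F_{20} + F_{19} = 6765 + 4181 = 10946
F_{22} = F_{21} + F_{20} = 10946 + 6765 = 17711
F_{23} = F_{22} + F_{21} = 17711 + 10946 = 28657
F_{24} = F_{23} + F_{22} = 28657 + 17711 = 46368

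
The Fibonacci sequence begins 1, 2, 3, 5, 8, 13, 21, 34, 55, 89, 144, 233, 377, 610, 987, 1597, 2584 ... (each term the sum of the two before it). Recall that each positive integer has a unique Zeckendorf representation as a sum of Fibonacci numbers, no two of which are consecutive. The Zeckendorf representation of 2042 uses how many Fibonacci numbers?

4

Greedy algorithm:
2042: greatest Fibonacci not exceeding it is 1597, leaving 445
445: greatest Fibonacci not exceeding it is 377, leaving 68
68: greatest Fibonacci not exceeding it is 55, leaving 13
13: greatest Fibonacci not exceeding it is 13, leaving 0
2042 = 1597 + 377 + 55 + 13, which has 4 terms.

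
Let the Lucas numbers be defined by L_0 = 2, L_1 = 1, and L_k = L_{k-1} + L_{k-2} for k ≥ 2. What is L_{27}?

439204

Iterating the recurrence up to L_{21} = 24476 and L_{20} = 15127:
L_{22} = L_{21} + L_{20} = 24476 + 15127 = 39603
L_{23} = L_{22} + L_{21} = 39603 + 24476 = 64079
L_{24} = L_{23} + L_{22} = 64079 + 39603 = 103682
L_{25} = L_{24} + L_{23} = 103682 + 64079 = 167761
L_{26} = L_{25} + L_{24} = 167761 + 103682 = 271443
L_{27} = L_{26} + L_{25} = 271443 + 167761 = 439204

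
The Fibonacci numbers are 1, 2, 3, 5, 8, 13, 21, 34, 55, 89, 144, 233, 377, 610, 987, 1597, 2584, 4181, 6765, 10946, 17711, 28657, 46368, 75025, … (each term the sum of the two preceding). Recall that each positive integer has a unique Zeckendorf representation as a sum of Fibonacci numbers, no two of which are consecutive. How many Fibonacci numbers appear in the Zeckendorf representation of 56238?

5

56238: greatest Fibonacci not exceeding it is 46368, leaving 9870
9870: greatest Fibonacci not exceeding it is 6765, leaving 3105
3105: greatest Fibonacci not exceeding it is 2584, leaving 521
521: greatest Fibonacci not exceeding it is 377, leaving 144
144: greatest Fibonacci not exceeding it is 144, leaving 0
56238 = 46368 + 6765 + 2584 + 377 + 144, which has 5 terms.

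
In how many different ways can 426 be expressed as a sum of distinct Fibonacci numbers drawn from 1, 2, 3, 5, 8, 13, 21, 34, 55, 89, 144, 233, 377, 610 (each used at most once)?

9

Each representation comes from the Zeckendorf form by replacing some F_k with F_{k−1} + F_{k−2} where possible.
426 = 377+34+13+2 = 377+34+8+5+2 = 233+144+34+13+2 = … (6 more), for 9 in all.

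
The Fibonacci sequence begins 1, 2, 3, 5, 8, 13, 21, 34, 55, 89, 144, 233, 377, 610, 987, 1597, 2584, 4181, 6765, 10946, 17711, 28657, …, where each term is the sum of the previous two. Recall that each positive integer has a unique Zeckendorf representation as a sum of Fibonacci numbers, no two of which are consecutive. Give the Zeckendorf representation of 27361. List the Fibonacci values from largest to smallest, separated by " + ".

largest Fibonacci ≤ 27361 is 17711; 27361 − 17711 = 9650
largest Fibonacci ≤ 9650 is 6765; 9650 − 6765 = 2885
largest Fibonacci ≤ 2885 is 2584; 2885 − 2584 = 301
largest Fibonacci ≤ 301 is 233; 301 − 233 = 68
largest Fibonacci ≤ 68 is 55; 68 − 55 = 13
largest Fibonacci ≤ 13 is 13; 13 − 13 = 0
So 27361 = 17711 + 6765 + 2584 + 233 + 55 + 13, with no two terms consecutive in the sequence.

17711 + 6765 + 2584 + 233 + 55 + 13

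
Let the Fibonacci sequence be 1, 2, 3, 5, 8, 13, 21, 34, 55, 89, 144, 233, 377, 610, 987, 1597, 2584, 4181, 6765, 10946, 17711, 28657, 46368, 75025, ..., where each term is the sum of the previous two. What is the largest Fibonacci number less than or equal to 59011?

46368 ≤ 59011 < 75025, so the largest Fibonacci number not exceeding 59011 is 46368.

46368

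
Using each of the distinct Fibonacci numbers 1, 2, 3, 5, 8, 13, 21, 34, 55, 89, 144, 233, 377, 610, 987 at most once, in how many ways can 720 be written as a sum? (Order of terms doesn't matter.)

720 = 610+89+21 = 610+89+13+8 = 610+55+34+21 = … (17 more), for 20 in all.

20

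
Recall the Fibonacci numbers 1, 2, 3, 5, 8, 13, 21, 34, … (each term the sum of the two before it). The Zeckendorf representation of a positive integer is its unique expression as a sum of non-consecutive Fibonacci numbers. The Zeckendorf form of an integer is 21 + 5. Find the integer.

26

21 + 5 = 26.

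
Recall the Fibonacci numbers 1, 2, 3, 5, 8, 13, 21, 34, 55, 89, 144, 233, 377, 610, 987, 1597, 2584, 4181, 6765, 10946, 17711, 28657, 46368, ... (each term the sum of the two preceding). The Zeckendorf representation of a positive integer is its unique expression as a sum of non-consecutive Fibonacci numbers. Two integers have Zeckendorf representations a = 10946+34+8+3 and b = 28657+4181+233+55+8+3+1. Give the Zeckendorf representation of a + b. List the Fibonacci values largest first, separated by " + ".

The two numbers are 10991 and 33138, so their sum is 44129.
subtract 28657 from 44129: 15472 remains
subtract 10946 from 15472: 4526 remains
subtract 4181 from 4526: 345 remains
subtract 233 from 345: 112 remains
subtract 89 from 112: 23 remains
subtract 21 from 23: 2 remains
subtract 2 from 2: 0 remains

28657 + 10946 + 4181 + 233 + 89 + 21 + 2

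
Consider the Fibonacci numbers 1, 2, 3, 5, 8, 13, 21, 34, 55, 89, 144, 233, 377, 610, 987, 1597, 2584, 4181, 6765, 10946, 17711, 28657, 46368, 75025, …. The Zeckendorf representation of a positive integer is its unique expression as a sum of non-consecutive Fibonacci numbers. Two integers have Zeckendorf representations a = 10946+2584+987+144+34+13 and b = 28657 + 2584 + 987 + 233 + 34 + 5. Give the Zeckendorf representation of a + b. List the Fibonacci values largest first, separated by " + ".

46368 + 610 + 144 + 55 + 21 + 8 + 2

The two numbers are 14708 and 32500, so their sum is 47208.
Greedy algorithm:
largest Fibonacci ≤ 47208 is 46368; 47208 − 46368 = 840
largest Fibonacci ≤ 840 is 610; 840 − 610 = 230
largest Fibonacci ≤ 230 is 144; 230 − 144 = 86
largest Fibonacci ≤ 86 is 55; 86 − 55 = 31
largest Fibonacci ≤ 31 is 21; 31 − 21 = 10
largest Fibonacci ≤ 10 is 8; 10 − 8 = 2
largest Fibonacci ≤ 2 is 2; 2 − 2 = 0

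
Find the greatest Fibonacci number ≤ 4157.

2584 ≤ 4157 < 4181, so the largest Fibonacci number not exceeding 4157 is 2584.

2584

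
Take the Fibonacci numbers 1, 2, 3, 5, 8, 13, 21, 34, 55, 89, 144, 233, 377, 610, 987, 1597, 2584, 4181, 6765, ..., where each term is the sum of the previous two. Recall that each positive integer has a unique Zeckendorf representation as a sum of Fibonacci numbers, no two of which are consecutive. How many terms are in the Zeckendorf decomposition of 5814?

Repeatedly subtract the largest Fibonacci number that fits:
5814 − 4181 = 1633
1633 − 1597 = 36
36 − 34 = 2
2 − 2 = 0
5814 = 4181 + 1597 + 34 + 2, which has 4 terms.

4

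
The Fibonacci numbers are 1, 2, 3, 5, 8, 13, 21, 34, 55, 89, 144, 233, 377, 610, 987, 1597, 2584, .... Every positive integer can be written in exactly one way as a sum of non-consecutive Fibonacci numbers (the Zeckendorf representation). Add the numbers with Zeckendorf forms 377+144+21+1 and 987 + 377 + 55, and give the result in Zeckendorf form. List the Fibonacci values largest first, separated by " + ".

1597 + 233 + 89 + 34 + 8 + 1

The two numbers are 543 and 1419, so their sum is 1962.
subtract 1597 from 1962: 365 remains
subtract 233 from 365: 132 remains
subtract 89 from 132: 43 remains
subtract 34 from 43: 9 remains
subtract 8 from 9: 1 remains
subtract 1 from 1: 0 remains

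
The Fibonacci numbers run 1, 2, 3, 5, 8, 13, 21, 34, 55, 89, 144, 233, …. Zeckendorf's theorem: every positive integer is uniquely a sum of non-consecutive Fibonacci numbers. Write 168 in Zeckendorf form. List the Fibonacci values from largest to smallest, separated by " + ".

Greedily peel off the largest Fibonacci term at each step:
144 ≤ 168 < 233, so take 144; remainder 24
21 ≤ 24 < 34, so take 21; remainder 3
3 ≤ 3 < 5, so take 3; remainder 0
So 168 = 144 + 21 + 3, with no two terms consecutive in the sequence.

144 + 21 + 3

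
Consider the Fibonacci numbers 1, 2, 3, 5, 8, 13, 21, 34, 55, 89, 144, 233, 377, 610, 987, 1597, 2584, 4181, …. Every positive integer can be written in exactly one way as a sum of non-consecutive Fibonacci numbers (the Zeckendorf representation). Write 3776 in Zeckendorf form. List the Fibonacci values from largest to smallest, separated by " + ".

2584 + 987 + 144 + 55 + 5 + 1

Greedily peel off the largest Fibonacci term at each step:
take 2584 (≤ 3776); 3776 − 2584 = 1192
take 987 (≤ 1192); 1192 − 987 = 205
take 144 (≤ 205); 205 − 144 = 61
take 55 (≤ 61); 61 − 55 = 6
take 5 (≤ 6); 6 − 5 = 1
take 1 (≤ 1); 1 − 1 = 0
So 3776 = 2584 + 987 + 144 + 55 + 5 + 1, with no two terms consecutive in the sequence.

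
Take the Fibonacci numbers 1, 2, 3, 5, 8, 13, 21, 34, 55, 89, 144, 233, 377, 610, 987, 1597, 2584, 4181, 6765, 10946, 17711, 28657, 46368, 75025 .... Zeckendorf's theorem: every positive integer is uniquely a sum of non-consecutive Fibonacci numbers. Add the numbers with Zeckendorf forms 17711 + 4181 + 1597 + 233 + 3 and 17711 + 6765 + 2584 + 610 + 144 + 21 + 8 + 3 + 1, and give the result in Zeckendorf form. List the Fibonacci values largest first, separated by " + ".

46368 + 4181 + 987 + 34 + 2

The two numbers are 23725 and 27847, so their sum is 51572.
Repeatedly subtract the largest Fibonacci number that fits:
46368 ≤ 51572 < 75025, so take 46368; remainder 5204
4181 ≤ 5204 < 6765, so take 4181; remainder 1023
987 ≤ 1023 < 1597, so take 987; remainder 36
34 ≤ 36 < 55, so take 34; remainder 2
2 ≤ 2 < 3, so take 2; remainder 0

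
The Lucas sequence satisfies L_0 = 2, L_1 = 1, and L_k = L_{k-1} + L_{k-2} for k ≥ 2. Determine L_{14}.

843

Iterating the recurrence up to L_{8} = 47 and L_{7} = 29:
L_{9} = L_{8} + L_{7} = 47 + 29 = 76
L_{10} = L_{9} + L_{8} = 76 + 47 = 123
L_{11} = L_{10} + L_{9} = 123 + 76 = 199
L_{12} = L_{11} + L_{10} = 199 + 123 = 322
L_{13} = L_{12} + L_{11} = 322 + 199 = 521
L_{14} = L_{13} + L_{12} = 521 + 322 = 843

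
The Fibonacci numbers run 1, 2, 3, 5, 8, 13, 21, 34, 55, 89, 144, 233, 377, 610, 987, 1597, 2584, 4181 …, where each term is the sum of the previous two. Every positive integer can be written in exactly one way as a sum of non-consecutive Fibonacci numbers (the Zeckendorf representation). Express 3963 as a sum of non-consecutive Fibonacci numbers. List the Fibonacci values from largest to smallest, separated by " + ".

3963 − 2584 = 1379
1379 − 987 = 392
392 − 377 = 15
15 − 13 = 2
2 − 2 = 0
So 3963 = 2584 + 987 + 377 + 13 + 2, with no two terms consecutive in the sequence.

2584 + 987 + 377 + 13 + 2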